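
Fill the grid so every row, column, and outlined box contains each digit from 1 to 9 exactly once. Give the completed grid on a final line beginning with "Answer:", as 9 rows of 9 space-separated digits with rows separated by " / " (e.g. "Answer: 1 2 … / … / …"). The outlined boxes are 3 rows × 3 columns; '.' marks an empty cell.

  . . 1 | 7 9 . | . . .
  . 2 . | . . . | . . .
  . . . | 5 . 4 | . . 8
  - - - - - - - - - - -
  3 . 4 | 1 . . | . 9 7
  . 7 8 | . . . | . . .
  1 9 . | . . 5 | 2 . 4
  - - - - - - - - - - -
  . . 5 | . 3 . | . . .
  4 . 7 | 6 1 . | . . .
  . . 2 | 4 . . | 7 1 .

Step 1. [r1c2∈{3,4,5,6,8}] in col 2, 4 fits only at r1c2 ⇒ r1c2=4.
Step 2. [r6c3∈{6}] r6c3 has the single candidate 6, so r6c3=6.
Step 3. [r3c7∈{1,3,6,9}] in row 3, 1 fits only at r3c7. So r3c7=1.
Step 4. [r5c1∈{2,5}] across col 1, 2 lands solely at r5c1, so r5c1=2.
Step 5. [r7c4∈{2,8,9}] in col 4, 2 fits only at r7c4. So r7c4=2.
Step 6. [r2c6∈{1,3,6,8}] row 2 places 1 nowhere but r2c6 ⇒ r2c6=1.
Step 7. [r5c9∈{1,3,5,6}] 1 has one home in row 5: r5c9. So r5c9=1.
Step 8. [r7c2∈{1,6,8}] row 7 places 1 nowhere but r7c2, so r7c2=1.
Step 9. [r7c6∈{7,8,9}] 7 has one home in row 7: r7c6, so r7c6=7.
Step 10. [r5c4∈{3,9}] 9 has one home in col 4: r5c4, so r5c4=9.
Step 11. [r9c5∈{5,8}] in col 5, 5 fits only at r9c5, so r9c5=5.
Step 12. [r5c5∈{4,6}] row 5 has a naked triple {3,5,6} across r5c6, r5c7, r5c8 ⇒ r5c5≠6.
Step 13. [r7c1∈{6,8,9}] within box 1, every 8-candidate lies in col 1. So r7c1≠8.
Step 14. [r1c6∈{2,3,6,8}] col 6 has a naked pair {8,9} at r8c6 and r9c6, so r1c6≠8.
Step 15. [r1c1∈{5,6,8}] r1c1 is the only open cell in row 1 admitting 8. So r1c1=8.
Step 16. [r2c1∈{5,6,7,9}] across col 1, 5 lands solely at r2c1. So r2c1=5.
Step 17. [r2c8∈{3,4,6,7}] row 2 places 7 nowhere but r2c8 ⇒ r2c8=7.
Step 18. [r2c7∈{3,4,6,9}] in row 2, 4 fits only at r2c7 ⇒ r2c7=4.
Step 19. [r2c9∈{3,6,9}] box 3 places 9 nowhere but r2c9 ⇒ r2c9=9.
Step 20. [r7c9∈{6}] nothing but 6 survives at r7c9. So r7c9=6.
Step 21. [r9c9∈{3}] only 3 remains possible at r9c9, so r9c9=3.
Step 22. [r2c5∈{6,8}] r2c5 is the only open cell in row 2 admitting 6 ⇒ r2c5=6.
Step 23. [r7c1∈{9}] nothing but 9 survives at r7c1. So r7c1=9.
Step 24. [r7c7∈{8}] r7c7 has the single candidate 8, so r7c7=8.
Step 25. [r3c5∈{2}] only 2 remains possible at r3c5 ⇒ r3c5=2.
Step 26. [r1c6∈{3}] only 3 remains possible at r1c6. So r1c6=3.
Step 27. [r3c8∈{3,6}] r3c8 is the only open cell in box 3 admitting 3, so r3c8=3.
Step 28. [r4c5∈{8}] r4c5's peers cover all but 8, so r4c5=8.
Step 29. [r5c6∈{6}] r5c6 has the single candidate 6, so r5c6=6.
Step 30. [r5c8∈{5}] only 5 remains possible at r5c8. So r5c8=5.
Step 31. [r9c6∈{8,9}] across row 9, 9 lands solely at r9c6. So r9c6=9.
Step 32. [r1c8∈{2,6}] across col 8, 6 lands solely at r1c8, so r1c8=6.
Step 33. [r1c9∈{2,5}] across row 1, 2 lands solely at r1c9. So r1c9=2.
Step 34. [r3c2∈{6}] r3c2 has the single candidate 6. So r3c2=6.
Step 35. [r1c7∈{5}] only 5 remains possible at r1c7. So r1c7=5.
Step 36. [r9c2∈{8}] nothing but 8 survives at r9c2. So r9c2=8.
Step 37. [r5c5∈{4}] r5c5 is down to just 4. So r5c5=4.
Step 38. [r4c2∈{5}] r4c2 is down to just 5, so r4c2=5.
Step 39. [r6c5∈{7}] only 7 remains possible at r6c5. So r6c5=7.
Step 40. [r4c6∈{2}] r4c6 is down to just 2. So r4c6=2.
Step 41. [r2c3∈{3}] only 3 remains possible at r2c3, so r2c3=3.
Step 42. [r6c8∈{8}] r6c8 has the single candidate 8 ⇒ r6c8=8.
Step 43. [r4c7∈{6}] r4c7 is down to just 6, so r4c7=6.
Step 44. [r3c3∈{9}] nothing but 9 survives at r3c3, so r3c3=9.
Step 45. [r9c1∈{6}] r9c1 is down to just 6 ⇒ r9c1=6.
Step 46. [r7c8∈{4}] r7c8 is down to just 4 ⇒ r7c8=4.
Step 47. [r2c4∈{8}] r2c4 is down to just 8 ⇒ r2c4=8.
Step 48. [r6c4∈{3}] r6c4 is down to just 3. So r6c4=3.
Step 49. [r8c2∈{3}] r8c2's peers cover all but 3. So r8c2=3.
Step 50. [r5c7∈{3}] r5c7's peers cover all but 3. So r5c7=3.
Step 51. [r8c6∈{8}] only 8 remains possible at r8c6, so r8c6=8.
Step 52. [r3c1∈{7}] r3c1's peers cover all but 7. So r3c1=7.
Step 53. [r8c7∈{9}] r8c7 has the single candidate 9. So r8c7=9.
Step 54. [r8c8∈{2}] r8c8 is down to just 2 ⇒ r8c8=2.
Step 55. [r8c9∈{5}] nothing but 5 survives at r8c9 ⇒ r8c9=5.

Answer: 8 4 1 7 9 3 5 6 2 / 5 2 3 8 6 1 4 7 9 / 7 6 9 5 2 4 1 3 8 / 3 5 4 1 8 2 6 9 7 / 2 7 8 9 4 6 3 5 1 / 1 9 6 3 7 5 2 8 4 / 9 1 5 2 3 7 8 4 6 / 4 3 7 6 1 8 9 2 5 / 6 8 2 4 5 9 7 1 3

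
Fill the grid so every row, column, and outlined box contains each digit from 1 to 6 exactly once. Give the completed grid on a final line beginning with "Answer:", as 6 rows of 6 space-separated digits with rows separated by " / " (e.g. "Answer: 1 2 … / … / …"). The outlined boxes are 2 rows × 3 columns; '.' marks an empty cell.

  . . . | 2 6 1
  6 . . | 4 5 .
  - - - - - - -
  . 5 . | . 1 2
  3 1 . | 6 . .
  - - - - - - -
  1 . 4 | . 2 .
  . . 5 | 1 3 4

Step 1. [r5c2∈{3,6}] in row 5, 3 fits only at r5c2 ⇒ r5c2=3.
Step 2. [r2c3∈{1,2,3}] 1 has one home in row 2: r2c3 ⇒ r2c3=1.
Step 3. [r5c4∈{5}] nothing but 5 survives at r5c4, so r5c4=5.
Step 4. [r3c1∈{4}] nothing but 4 survives at r3c1 ⇒ r3c1=4.
Step 5. [r2c2∈{2}] only 2 remains possible at r2c2, so r2c2=2.
Step 6. [r4c3∈{2}] r4c3 is down to just 2 ⇒ r4c3=2.
Step 7. [r6c2∈{6}] r6c2 has the single candidate 6. So r6c2=6.
Step 8. [r1c3∈{3}] r1c3's peers cover all but 3, so r1c3=3.
Step 9. [r3c4∈{3}] only 3 remains possible at r3c4 ⇒ r3c4=3.
Step 10. [r5c6∈{6}] r5c6 is down to just 6 ⇒ r5c6=6.
Step 11. [r1c2∈{4}] nothing but 4 survives at r1c2, so r1c2=4.
Step 12. [r2c6∈{3}] nothing but 3 survives at r2c6. So r2c6=3.
Step 13. [r4c6∈{5}] r4c6 is down to just 5, so r4c6=5.
Step 14. [r4c5∈{4}] only 4 remains possible at r4c5. So r4c5=4.
Step 15. [r1c1∈{5}] nothing but 5 survives at r1c1 ⇒ r1c1=5.
Step 16. [r3c3∈{6}] r3c3 has the single candidate 6, so r3c3=6.
Step 17. [r6c1∈{2}] r6c1 is down to just 2 ⇒ r6c1=2.

Answer: 5 4 3 2 6 1 / 6 2 1 4 5 3 / 4 5 6 3 1 2 / 3 1 2 6 4 5 / 1 3 4 5 2 6 / 2 6 5 1 3 4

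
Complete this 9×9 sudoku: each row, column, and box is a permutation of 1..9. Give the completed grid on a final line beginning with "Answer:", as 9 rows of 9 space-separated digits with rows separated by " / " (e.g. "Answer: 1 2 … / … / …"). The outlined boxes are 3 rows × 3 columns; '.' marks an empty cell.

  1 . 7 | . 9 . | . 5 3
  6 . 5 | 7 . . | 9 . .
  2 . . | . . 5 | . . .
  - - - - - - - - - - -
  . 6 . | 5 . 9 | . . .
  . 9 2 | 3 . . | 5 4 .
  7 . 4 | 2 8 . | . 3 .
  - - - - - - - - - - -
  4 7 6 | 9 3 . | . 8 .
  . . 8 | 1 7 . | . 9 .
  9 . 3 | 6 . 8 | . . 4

Step 1. [r7c6∈{2}] nothing but 2 survives at r7c6, so r7c6=2.
Step 2. [r1c7∈{2,4,6,8}] row 1 places 2 nowhere but r1c7 ⇒ r1c7=2.
Step 3. [r2c8∈{1}] r2c8 has the single candidate 1 ⇒ r2c8=1.
Step 4. [r3c7∈{4,6,7,8}] r3c7 is the only open cell in col 7 admitting 4. So r3c7=4.
Step 5. [r1c4∈{4,8}] col 4 places 4 nowhere but r1c4 ⇒ r1c4=4.
Step 6. [r4c7∈{1,7,8}] col 7 places 8 nowhere but r4c7. So r4c7=8.
Step 7. [r9c2∈{1,2,5}] across box 7, 1 lands solely at r9c2, so r9c2=1.
Step 8. [r9c8∈{2,7}] across row 9, 2 lands solely at r9c8, so r9c8=2.
Step 9. [r5c6∈{1,6,7}] 7 has one home in col 6: r5c6, so r5c6=7.
Step 10. [r6c6∈{1,6}] r6c6 is the only open cell in col 6 admitting 1 ⇒ r6c6=1.
Step 11. [r5c9∈{1,6}] 1 has one home in row 5: r5c9 ⇒ r5c9=1.
Step 12. [r3c8∈{6,7}] col 8 places 6 nowhere but r3c8. So r3c8=6.
Step 13. [r3c2∈{3,8}] across row 3, 3 lands solely at r3c2. So r3c2=3.
Step 14. [r6c7∈{6}] r6c7 has the single candidate 6 ⇒ r6c7=6.
Step 15. [r8c1∈{5}] r8c1's peers cover all but 5. So r8c1=5.
Step 16. [r3c9∈{7,8}] r3c9 is the only open cell in row 3 admitting 7, so r3c9=7.
Step 17. [r1c2∈{8}] r1c2 has the single candidate 8, so r1c2=8.
Step 18. [r2c2∈{4}] nothing but 4 survives at r2c2 ⇒ r2c2=4.
Step 19. [r2c9∈{8}] r2c9 is down to just 8, so r2c9=8.
Step 20. [r7c7∈{1}] nothing but 1 survives at r7c7. So r7c7=1.
Step 21. [r2c5∈{2}] nothing but 2 survives at r2c5, so r2c5=2.
Step 22. [r4c9∈{2}] r4c9's peers cover all but 2. So r4c9=2.
Step 23. [r1c6∈{6}] only 6 remains possible at r1c6 ⇒ r1c6=6.
Step 24. [r3c5∈{1}] r3c5's peers cover all but 1. So r3c5=1.
Step 25. [r6c9∈{9}] r6c9 is down to just 9. So r6c9=9.
Step 26. [r8c6∈{4}] r8c6 is down to just 4 ⇒ r8c6=4.
Step 27. [r7c9∈{5}] r7c9's peers cover all but 5. So r7c9=5.
Step 28. [r5c5∈{6}] r5c5's peers cover all but 6. So r5c5=6.
Step 29. [r3c4∈{8}] only 8 remains possible at r3c4. So r3c4=8.
Step 30. [r6c2∈{5}] r6c2's peers cover all but 5. So r6c2=5.
Step 31. [r4c1∈{3}] r4c1's peers cover all but 3. So r4c1=3.
Step 32. [r4c5∈{4}] nothing but 4 survives at r4c5 ⇒ r4c5=4.
Step 33. [r9c5∈{5}] r9c5's peers cover all but 5. So r9c5=5.
Step 34. [r8c7∈{3}] only 3 remains possible at r8c7 ⇒ r8c7=3.
Step 35. [r8c9∈{6}] only 6 remains possible at r8c9 ⇒ r8c9=6.
Step 36. [r5c1∈{8}] r5c1 is down to just 8. So r5c1=8.
Step 37. [r3c3∈{9}] r3c3 is down to just 9 ⇒ r3c3=9.
Step 38. [r9c7∈{7}] r9c7 has the single candidate 7, so r9c7=7.
Step 39. [r4c8∈{7}] r4c8 has the single candidate 7, so r4c8=7.
Step 40. [r2c6∈{3}] only 3 remains possible at r2c6. So r2c6=3.
Step 41. [r4c3∈{1}] r4c3's peers cover all but 1 ⇒ r4c3=1.
Step 42. [r8c2∈{2}] r8c2 is down to just 2. So r8c2=2.

Answer: 1 8 7 4 9 6 2 5 3 / 6 4 5 7 2 3 9 1 8 / 2 3 9 8 1 5 4 6 7 / 3 6 1 5 4 9 8 7 2 / 8 9 2 3 6 7 5 4 1 / 7 5 4 2 8 1 6 3 9 / 4 7 6 9 3 2 1 8 5 / 5 2 8 1 7 4 3 9 6 / 9 1 3 6 5 8 7 2 4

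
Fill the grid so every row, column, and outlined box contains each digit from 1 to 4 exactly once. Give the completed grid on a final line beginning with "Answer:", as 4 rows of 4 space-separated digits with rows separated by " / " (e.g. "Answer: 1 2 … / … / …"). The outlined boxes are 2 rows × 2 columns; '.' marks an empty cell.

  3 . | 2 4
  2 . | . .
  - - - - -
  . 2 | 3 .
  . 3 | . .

Step 1. [r3c4∈{1}] nothing but 1 survives at r3c4, so r3c4=1.
Step 2. [r4c3∈{4}] only 4 remains possible at r4c3 ⇒ r4c3=4.
Step 3. [r2c2∈{1,4}] across row 2, 4 lands solely at r2c2, so r2c2=4.
Step 4. [r4c1∈{1}] r4c1's peers cover all but 1. So r4c1=1.
Step 5. [r1c2∈{1}] r1c2 has the single candidate 1, so r1c2=1.
Step 6. [r4c4∈{2}] r4c4's peers cover all but 2, so r4c4=2.
Step 7. [r2c4∈{3}] r2c4 is down to just 3. So r2c4=3.
Step 8. [r2c3∈{1}] nothing but 1 survives at r2c3. So r2c3=1.
Step 9. [r3c1∈{4}] r3c1's peers cover all but 4. So r3c1=4.

Answer: 3 1 2 4 / 2 4 1 3 / 4 2 3 1 / 1 3 4 2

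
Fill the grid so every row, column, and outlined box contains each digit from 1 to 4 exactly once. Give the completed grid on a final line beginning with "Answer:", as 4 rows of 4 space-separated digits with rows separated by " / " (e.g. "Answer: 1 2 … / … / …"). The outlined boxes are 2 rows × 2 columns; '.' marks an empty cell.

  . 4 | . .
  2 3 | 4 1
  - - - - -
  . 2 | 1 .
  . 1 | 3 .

Step 1. [r3c4∈{4}] only 4 remains possible at r3c4. So r3c4=4.
Step 2. [r1c4∈{2,3}] 3 has one home in row 1: r1c4 ⇒ r1c4=3.
Step 3. [r4c1∈{4}] r4c1 has the single candidate 4, so r4c1=4.
Step 4. [r3c1∈{3}] r3c1 has the single candidate 3 ⇒ r3c1=3.
Step 5. [r4c4∈{2}] only 2 remains possible at r4c4. So r4c4=2.
Step 6. [r1c1∈{1}] r1c1's peers cover all but 1. So r1c1=1.
Step 7. [r1c3∈{2}] r1c3 has the single candidate 2. So r1c3=2.

Answer: 1 4 2 3 / 2 3 4 1 / 3 2 1 4 / 4 1 3 2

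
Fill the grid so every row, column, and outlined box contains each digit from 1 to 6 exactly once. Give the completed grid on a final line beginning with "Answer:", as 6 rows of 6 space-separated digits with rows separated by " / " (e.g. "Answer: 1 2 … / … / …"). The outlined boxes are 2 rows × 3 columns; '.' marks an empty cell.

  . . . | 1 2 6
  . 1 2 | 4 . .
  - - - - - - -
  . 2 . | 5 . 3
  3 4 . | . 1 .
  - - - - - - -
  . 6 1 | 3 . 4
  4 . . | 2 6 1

Step 1. [r1c1∈{5}] r1c1 is down to just 5. So r1c1=5.
Step 2. [r3c3∈{6}] r3c3 is down to just 6. So r3c3=6.
Step 3. [r1c2∈{3}] r1c2 has the single candidate 3. So r1c2=3.
Step 4. [r6c2∈{5}] nothing but 5 survives at r6c2, so r6c2=5.
Step 5. [r5c5∈{5}] nothing but 5 survives at r5c5. So r5c5=5.
Step 6. [r1c3∈{4}] r1c3 is down to just 4 ⇒ r1c3=4.
Step 7. [r2c5∈{3}] nothing but 3 survives at r2c5. So r2c5=3.
Step 8. [r5c1∈{2}] r5c1's peers cover all but 2. So r5c1=2.
Step 9. [r6c3∈{3}] only 3 remains possible at r6c3, so r6c3=3.
Step 10. [r3c1∈{1}] r3c1 is down to just 1, so r3c1=1.
Step 11. [r4c3∈{5}] r4c3 is down to just 5 ⇒ r4c3=5.
Step 12. [r4c4∈{6}] only 6 remains possible at r4c4 ⇒ r4c4=6.
Step 13. [r2c1∈{6}] nothing but 6 survives at r2c1, so r2c1=6.
Step 14. [r4c6∈{2}] nothing but 2 survives at r4c6. So r4c6=2.
Step 15. [r3c5∈{4}] r3c5's peers cover all but 4. So r3c5=4.
Step 16. [r2c6∈{5}] r2c6 is down to just 5 ⇒ r2c6=5.

Answer: 5 3 4 1 2 6 / 6 1 2 4 3 5 / 1 2 6 5 4 3 / 3 4 5 6 1 2 / 2 6 1 3 5 4 / 4 5 3 2 6 1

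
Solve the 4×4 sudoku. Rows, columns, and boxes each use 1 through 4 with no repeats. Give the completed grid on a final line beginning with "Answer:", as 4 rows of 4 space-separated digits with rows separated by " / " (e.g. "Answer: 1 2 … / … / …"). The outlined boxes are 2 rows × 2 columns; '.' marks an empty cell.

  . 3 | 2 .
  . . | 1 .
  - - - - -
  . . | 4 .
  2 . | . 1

Step 1. [r2c1∈{4}] nothing but 4 survives at r2c1, so r2c1=4.
Step 2. [r3c1∈{1,3}] 3 has one home in col 1: r3c1, so r3c1=3.
Step 3. [r1c4∈{4}] nothing but 4 survives at r1c4, so r1c4=4.
Step 4. [r1c1∈{1}] only 1 remains possible at r1c1, so r1c1=1.
Step 5. [r2c2∈{2}] r2c2 is down to just 2. So r2c2=2.
Step 6. [r3c4∈{2}] r3c4 is down to just 2. So r3c4=2.
Step 7. [r2c4∈{3}] r2c4 has the single candidate 3. So r2c4=3.
Step 8. [r4c3∈{3}] r4c3's peers cover all but 3 ⇒ r4c3=3.
Step 9. [r4c2∈{4}] r4c2 is down to just 4. So r4c2=4.
Step 10. [r3c2∈{1}] r3c2's peers cover all but 1. So r3c2=1.

Answer: 1 3 2 4 / 4 2 1 3 / 3 1 4 2 / 2 4 3 1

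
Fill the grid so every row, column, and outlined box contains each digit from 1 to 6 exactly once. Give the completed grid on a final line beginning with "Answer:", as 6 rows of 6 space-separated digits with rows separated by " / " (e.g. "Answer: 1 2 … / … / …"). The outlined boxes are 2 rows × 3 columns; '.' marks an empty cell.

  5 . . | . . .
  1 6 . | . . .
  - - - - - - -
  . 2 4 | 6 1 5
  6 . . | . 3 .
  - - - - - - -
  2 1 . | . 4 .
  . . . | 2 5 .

Step 1. [r5c4∈{3}] r5c4 is down to just 3. So r5c4=3.
Step 2. [r1c2∈{3,4}] r1c2 is the only open cell in box 1 admitting 4, so r1c2=4.
Step 3. [r2c5∈{2}] r2c5 is down to just 2 ⇒ r2c5=2.
Step 4. [r5c6∈{6}] r5c6 has the single candidate 6, so r5c6=6.
Step 5. [r2c3∈{3}] r2c3 is down to just 3. So r2c3=3.
Step 6. [r2c6∈{4}] r2c6 has the single candidate 4 ⇒ r2c6=4.
Step 7. [r6c1∈{3,4}] in row 6, 4 fits only at r6c1 ⇒ r6c1=4.
Step 8. [r4c2∈{5}] r4c2 has the single candidate 5, so r4c2=5.
Step 9. [r1c6∈{1,3}] across row 1, 3 lands solely at r1c6, so r1c6=3.
Step 10. [r6c6∈{1}] only 1 remains possible at r6c6, so r6c6=1.
Step 11. [r6c2∈{3}] nothing but 3 survives at r6c2, so r6c2=3.
Step 12. [r4c3∈{1}] r4c3 has the single candidate 1, so r4c3=1.
Step 13. [r2c4∈{5}] only 5 remains possible at r2c4, so r2c4=5.
Step 14. [r4c6∈{2}] nothing but 2 survives at r4c6 ⇒ r4c6=2.
Step 15. [r4c4∈{4}] r4c4 has the single candidate 4 ⇒ r4c4=4.
Step 16. [r1c4∈{1}] r1c4's peers cover all but 1, so r1c4=1.
Step 17. [r6c3∈{6}] nothing but 6 survives at r6c3, so r6c3=6.
Step 18. [r1c3∈{2}] r1c3 has the single candidate 2, so r1c3=2.
Step 19. [r5c3∈{5}] r5c3 is down to just 5 ⇒ r5c3=5.
Step 20. [r3c1∈{3}] only 3 remains possible at r3c1. So r3c1=3.
Step 21. [r1c5∈{6}] nothing but 6 survives at r1c5 ⇒ r1c5=6.

Answer: 5 4 2 1 6 3 / 1 6 3 5 2 4 / 3 2 4 6 1 5 / 6 5 1 4 3 2 / 2 1 5 3 4 6 / 4 3 6 2 5 1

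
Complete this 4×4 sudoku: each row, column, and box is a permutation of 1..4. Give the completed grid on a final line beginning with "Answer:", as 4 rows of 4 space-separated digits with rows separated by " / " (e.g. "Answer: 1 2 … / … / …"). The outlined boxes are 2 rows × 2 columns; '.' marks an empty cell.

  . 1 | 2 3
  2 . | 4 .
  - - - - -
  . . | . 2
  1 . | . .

Step 1. [r3c1∈{3,4}] r3c1 is the only open cell in col 1 admitting 3 ⇒ r3c1=3.
Step 2. [r3c2∈{4}] only 4 remains possible at r3c2, so r3c2=4.
Step 3. [r4c4∈{4}] only 4 remains possible at r4c4. So r4c4=4.
Step 4. [r4c3∈{3}] r4c3 is down to just 3. So r4c3=3.
Step 5. [r2c4∈{1}] r2c4's peers cover all but 1. So r2c4=1.
Step 6. [r2c2∈{3}] r2c2 has the single candidate 3 ⇒ r2c2=3.
Step 7. [r4c2∈{2}] nothing but 2 survives at r4c2, so r4c2=2.
Step 8. [r1c1∈{4}] r1c1 has the single candidate 4. So r1c1=4.
Step 9. [r3c3∈{1}] only 1 remains possible at r3c3, so r3c3=1.

Answer: 4 1 2 3 / 2 3 4 1 / 3 4 1 2 / 1 2 3 4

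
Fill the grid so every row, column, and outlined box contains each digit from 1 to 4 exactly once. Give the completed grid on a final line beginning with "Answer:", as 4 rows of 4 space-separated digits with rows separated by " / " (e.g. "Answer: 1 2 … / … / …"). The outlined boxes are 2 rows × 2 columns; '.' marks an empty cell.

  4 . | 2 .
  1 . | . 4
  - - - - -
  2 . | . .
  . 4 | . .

Step 1. [r2c3∈{3}] r2c3 is down to just 3, so r2c3=3.
Step 2. [r4c3∈{1}] r4c3 has the single candidate 1 ⇒ r4c3=1.
Step 3. [r3c4∈{3}] r3c4 has the single candidate 3, so r3c4=3.
Step 4. [r4c1∈{3}] r4c1's peers cover all but 3 ⇒ r4c1=3.
Step 5. [r1c2∈{3}] r1c2 is down to just 3. So r1c2=3.
Step 6. [r3c2∈{1}] r3c2 has the single candidate 1 ⇒ r3c2=1.
Step 7. [r4c4∈{2}] only 2 remains possible at r4c4, so r4c4=2.
Step 8. [r2c2∈{2}] r2c2 has the single candidate 2. So r2c2=2.
Step 9. [r3c3∈{4}] nothing but 4 survives at r3c3 ⇒ r3c3=4.
Step 10. [r1c4∈{1}] r1c4 has the single candidate 1, so r1c4=1.

Answer: 4 3 2 1 / 1 2 3 4 / 2 1 4 3 / 3 4 1 2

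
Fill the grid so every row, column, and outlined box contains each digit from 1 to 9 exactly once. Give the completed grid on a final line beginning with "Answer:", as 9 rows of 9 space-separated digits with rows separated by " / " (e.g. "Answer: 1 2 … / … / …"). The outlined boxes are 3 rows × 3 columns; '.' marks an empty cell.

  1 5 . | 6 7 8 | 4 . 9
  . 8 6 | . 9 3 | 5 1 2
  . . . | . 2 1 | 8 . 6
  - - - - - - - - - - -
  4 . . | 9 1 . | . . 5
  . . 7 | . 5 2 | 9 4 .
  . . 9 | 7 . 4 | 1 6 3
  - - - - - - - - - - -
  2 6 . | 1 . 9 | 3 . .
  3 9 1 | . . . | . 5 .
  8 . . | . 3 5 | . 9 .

Step 1. [r4c8∈{2,7,8}] 2 has one home in col 8: r4c8, so r4c8=2.
Step 2. [r9c3∈{4}] only 4 remains possible at r9c3. So r9c3=4.
Step 3. [r3c8∈{3,7}] r3c8 is the only open cell in box 3 admitting 7 ⇒ r3c8=7.
Step 4. [r7c9∈{4,7,8}] row 7 places 7 nowhere but r7c9, so r7c9=7.
Step 5. [r8c5∈{4,6,8}] col 5 places 6 nowhere but r8c5. So r8c5=6.
Step 6. [r4c2∈{3}] r4c2 is down to just 3 ⇒ r4c2=3.
Step 7. [r7c8∈{8}] r7c8's peers cover all but 8. So r7c8=8.
Step 8. [r8c4∈{2,4,8}] 8 has one home in row 8: r8c4 ⇒ r8c4=8.
Step 9. [r1c3∈{2,3}] r1c3 is the only open cell in row 1 admitting 2 ⇒ r1c3=2.
Step 10. [r9c4∈{2}] r9c4 has the single candidate 2 ⇒ r9c4=2.
Step 11. [r3c4∈{4,5}] r3c4 is the only open cell in row 3 admitting 5, so r3c4=5.
Step 12. [r3c3∈{3}] r3c3 is down to just 3, so r3c3=3.
Step 13. [r5c2∈{1}] only 1 remains possible at r5c2, so r5c2=1.
Step 14. [r6c2∈{2}] nothing but 2 survives at r6c2. So r6c2=2.
Step 15. [r8c9∈{4}] r8c9's peers cover all but 4, so r8c9=4.
Step 16. [r8c7∈{2}] r8c7 has the single candidate 2. So r8c7=2.
Step 17. [r5c9∈{8}] only 8 remains possible at r5c9, so r5c9=8.
Step 18. [r3c1∈{9}] only 9 remains possible at r3c1. So r3c1=9.
Step 19. [r9c9∈{1}] r9c9 has the single candidate 1, so r9c9=1.
Step 20. [r3c2∈{4}] nothing but 4 survives at r3c2, so r3c2=4.
Step 21. [r7c3∈{5}] only 5 remains possible at r7c3. So r7c3=5.
Step 22. [r2c1∈{7}] r2c1's peers cover all but 7, so r2c1=7.
Step 23. [r5c4∈{3}] r5c4 has the single candidate 3, so r5c4=3.
Step 24. [r8c6∈{7}] r8c6 is down to just 7 ⇒ r8c6=7.
Step 25. [r6c1∈{5}] r6c1 is down to just 5. So r6c1=5.
Step 26. [r1c8∈{3}] r1c8 has the single candidate 3. So r1c8=3.
Step 27. [r9c2∈{7}] r9c2's peers cover all but 7. So r9c2=7.
Step 28. [r5c1∈{6}] only 6 remains possible at r5c1. So r5c1=6.
Step 29. [r4c6∈{6}] r4c6 has the single candidate 6. So r4c6=6.
Step 30. [r2c4∈{4}] r2c4 has the single candidate 4. So r2c4=4.
Step 31. [r4c7∈{7}] r4c7 has the single candidate 7 ⇒ r4c7=7.
Step 32. [r6c5∈{8}] r6c5's peers cover all but 8 ⇒ r6c5=8.
Step 33. [r9c7∈{6}] nothing but 6 survives at r9c7 ⇒ r9c7=6.
Step 34. [r7c5∈{4}] only 4 remains possible at r7c5. So r7c5=4.
Step 35. [r4c3∈{8}] only 8 remains possible at r4c3. So r4c3=8.

Answer: 1 5 2 6 7 8 4 3 9 / 7 8 6 4 9 3 5 1 2 / 9 4 3 5 2 1 8 7 6 / 4 3 8 9 1 6 7 2 5 / 6 1 7 3 5 2 9 4 8 / 5 2 9 7 8 4 1 6 3 / 2 6 5 1 4 9 3 8 7 / 3 9 1 8 6 7 2 5 4 / 8 7 4 2 3 5 6 9 1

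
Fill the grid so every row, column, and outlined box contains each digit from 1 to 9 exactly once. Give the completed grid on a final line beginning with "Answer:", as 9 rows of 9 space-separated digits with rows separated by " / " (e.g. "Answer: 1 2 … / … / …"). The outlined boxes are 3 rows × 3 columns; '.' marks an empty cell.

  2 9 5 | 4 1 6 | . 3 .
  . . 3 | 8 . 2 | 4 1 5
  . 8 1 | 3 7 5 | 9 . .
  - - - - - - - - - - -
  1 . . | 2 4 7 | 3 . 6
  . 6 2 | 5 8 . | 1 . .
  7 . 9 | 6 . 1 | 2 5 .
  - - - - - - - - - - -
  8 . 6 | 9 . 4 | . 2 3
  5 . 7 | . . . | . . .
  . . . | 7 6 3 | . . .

Step 1. [r6c9∈{4,8}] 8 has one home in row 6: r6c9, so r6c9=8.
Step 2. [r9c3∈{4}] only 4 remains possible at r9c3. So r9c3=4.
Step 3. [r4c8∈{9}] nothing but 9 survives at r4c8, so r4c8=9.
Step 4. [r9c8∈{8}] r9c8's peers cover all but 8 ⇒ r9c8=8.
Step 5. [r8c2∈{1,2,3}] 3 has one home in row 8: r8c2. So r8c2=3.
Step 6. [r8c9∈{1,4,9}] in row 8, 9 fits only at r8c9, so r8c9=9.
Step 7. [r5c9∈{4,7}] 4 has one home in col 9: r5c9, so r5c9=4.
Step 8. [r3c8∈{6}] r3c8 is down to just 6 ⇒ r3c8=6.
Step 9. [r7c7∈{5,7}] across row 7, 7 lands solely at r7c7, so r7c7=7.
Step 10. [r9c2∈{1,2}] in row 9, 2 fits only at r9c2, so r9c2=2.
Step 11. [r9c9∈{1}] nothing but 1 survives at r9c9, so r9c9=1.
Step 12. [r4c2∈{5}] r4c2 has the single candidate 5 ⇒ r4c2=5.
Step 13. [r3c9∈{2}] only 2 remains possible at r3c9 ⇒ r3c9=2.
Step 14. [r5c1∈{3}] nothing but 3 survives at r5c1 ⇒ r5c1=3.
Step 15. [r3c1∈{4}] nothing but 4 survives at r3c1, so r3c1=4.
Step 16. [r2c1∈{6}] r2c1 is down to just 6, so r2c1=6.
Step 17. [r4c3∈{8}] r4c3 has the single candidate 8 ⇒ r4c3=8.
Step 18. [r8c7∈{6}] only 6 remains possible at r8c7 ⇒ r8c7=6.
Step 19. [r6c5∈{3}] nothing but 3 survives at r6c5 ⇒ r6c5=3.
Step 20. [r8c8∈{4}] r8c8's peers cover all but 4 ⇒ r8c8=4.
Step 21. [r6c2∈{4}] r6c2 has the single candidate 4, so r6c2=4.
Step 22. [r7c5∈{5}] only 5 remains possible at r7c5, so r7c5=5.
Step 23. [r8c5∈{2}] nothing but 2 survives at r8c5 ⇒ r8c5=2.
Step 24. [r2c2∈{7}] only 7 remains possible at r2c2 ⇒ r2c2=7.
Step 25. [r7c2∈{1}] nothing but 1 survives at r7c2. So r7c2=1.
Step 26. [r2c5∈{9}] nothing but 9 survives at r2c5. So r2c5=9.
Step 27. [r1c9∈{7}] r1c9's peers cover all but 7. So r1c9=7.
Step 28. [r9c1∈{9}] r9c1 has the single candidate 9 ⇒ r9c1=9.
Step 29. [r1c7∈{8}] r1c7 has the single candidate 8. So r1c7=8.
Step 30. [r9c7∈{5}] r9c7 is down to just 5, so r9c7=5.
Step 31. [r5c8∈{7}] nothing but 7 survives at r5c8. So r5c8=7.
Step 32. [r8c4∈{1}] r8c4 has the single candidate 1, so r8c4=1.
Step 33. [r8c6∈{8}] nothing but 8 survives at r8c6 ⇒ r8c6=8.
Step 34. [r5c6∈{9}] r5c6's peers cover all but 9. So r5c6=9.

Answer: 2 9 5 4 1 6 8 3 7 / 6 7 3 8 9 2 4 1 5 / 4 8 1 3 7 5 9 6 2 / 1 5 8 2 4 7 3 9 6 / 3 6 2 5 8 9 1 7 4 / 7 4 9 6 3 1 2 5 8 / 8 1 6 9 5 4 7 2 3 / 5 3 7 1 2 8 6 4 9 / 9 2 4 7 6 3 5 8 1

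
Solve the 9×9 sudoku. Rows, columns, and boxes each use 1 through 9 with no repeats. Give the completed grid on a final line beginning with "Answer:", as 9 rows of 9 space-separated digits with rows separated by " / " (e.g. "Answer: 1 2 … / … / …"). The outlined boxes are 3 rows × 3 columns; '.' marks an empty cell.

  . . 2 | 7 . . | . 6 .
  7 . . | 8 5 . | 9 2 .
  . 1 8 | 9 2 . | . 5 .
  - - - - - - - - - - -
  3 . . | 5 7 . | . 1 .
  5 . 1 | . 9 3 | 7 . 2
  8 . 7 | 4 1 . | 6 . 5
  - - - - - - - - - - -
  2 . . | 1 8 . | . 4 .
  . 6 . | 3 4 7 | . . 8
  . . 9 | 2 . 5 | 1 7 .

Step 1. [r5c2∈{4}] only 4 remains possible at r5c2. So r5c2=4.
Step 2. [r2c3∈{3,4,6}] in col 3, 4 fits only at r2c3. So r2c3=4.
Step 3. [r7c3∈{3,5}] r7c3 is the only open cell in col 3 admitting 3, so r7c3=3.
Step 4. [r9c9∈{3,6}] r9c9 is the only open cell in row 9 admitting 3 ⇒ r9c9=3.
Step 5. [r2c6∈{1,6}] in row 2, 6 fits only at r2c6, so r2c6=6.
Step 6. [r1c7∈{3,4,8}] r1c7 is the only open cell in row 1 admitting 8 ⇒ r1c7=8.
Step 7. [r3c6∈{4}] r3c6 has the single candidate 4 ⇒ r3c6=4.
Step 8. [r1c2∈{3,5,9}] across row 1, 5 lands solely at r1c2, so r1c2=5.
Step 9. [r8c8∈{9}] r8c8's peers cover all but 9 ⇒ r8c8=9.
Step 10. [r1c9∈{1,4}] 4 has one home in row 1: r1c9 ⇒ r1c9=4.
Step 11. [r6c2∈{2,9}] in row 6, 9 fits only at r6c2. So r6c2=9.
Step 12. [r6c6∈{2}] r6c6 is down to just 2 ⇒ r6c6=2.
Step 13. [r7c7∈{5}] r7c7's peers cover all but 5, so r7c7=5.
Step 14. [r8c3∈{5}] r8c3 is down to just 5, so r8c3=5.
Step 15. [r3c7∈{3}] r3c7 is down to just 3, so r3c7=3.
Step 16. [r2c2∈{3}] r2c2's peers cover all but 3 ⇒ r2c2=3.
Step 17. [r5c4∈{6}] r5c4 is down to just 6, so r5c4=6.
Step 18. [r1c6∈{1}] r1c6's peers cover all but 1 ⇒ r1c6=1.
Step 19. [r1c1∈{9}] r1c1's peers cover all but 9, so r1c1=9.
Step 20. [r7c2∈{7}] r7c2 is down to just 7, so r7c2=7.
Step 21. [r4c9∈{9}] r4c9 has the single candidate 9 ⇒ r4c9=9.
Step 22. [r5c8∈{8}] nothing but 8 survives at r5c8 ⇒ r5c8=8.
Step 23. [r7c9∈{6}] r7c9's peers cover all but 6, so r7c9=6.
Step 24. [r7c6∈{9}] nothing but 9 survives at r7c6, so r7c6=9.
Step 25. [r3c1∈{6}] r3c1's peers cover all but 6. So r3c1=6.
Step 26. [r9c1∈{4}] only 4 remains possible at r9c1. So r9c1=4.
Step 27. [r4c7∈{4}] r4c7 has the single candidate 4. So r4c7=4.
Step 28. [r2c9∈{1}] r2c9's peers cover all but 1 ⇒ r2c9=1.
Step 29. [r4c6∈{8}] only 8 remains possible at r4c6, so r4c6=8.
Step 30. [r8c7∈{2}] only 2 remains possible at r8c7. So r8c7=2.
Step 31. [r1c5∈{3}] only 3 remains possible at r1c5, so r1c5=3.
Step 32. [r4c2∈{2}] r4c2 has the single candidate 2. So r4c2=2.
Step 33. [r9c2∈{8}] nothing but 8 survives at r9c2 ⇒ r9c2=8.
Step 34. [r4c3∈{6}] nothing but 6 survives at r4c3, so r4c3=6.
Step 35. [r8c1∈{1}] r8c1 is down to just 1. So r8c1=1.
Step 36. [r9c5∈{6}] r9c5's peers cover all but 6. So r9c5=6.
Step 37. [r6c8∈{3}] only 3 remains possible at r6c8. So r6c8=3.
Step 38. [r3c9∈{7}] r3c9 is down to just 7 ⇒ r3c9=7.

Answer: 9 5 2 7 3 1 8 6 4 / 7 3 4 8 5 6 9 2 1 / 6 1 8 9 2 4 3 5 7 / 3 2 6 5 7 8 4 1 9 / 5 4 1 6 9 3 7 8 2 / 8 9 7 4 1 2 6 3 5 / 2 7 3 1 8 9 5 4 6 / 1 6 5 3 4 7 2 9 8 / 4 8 9 2 6 5 1 7 3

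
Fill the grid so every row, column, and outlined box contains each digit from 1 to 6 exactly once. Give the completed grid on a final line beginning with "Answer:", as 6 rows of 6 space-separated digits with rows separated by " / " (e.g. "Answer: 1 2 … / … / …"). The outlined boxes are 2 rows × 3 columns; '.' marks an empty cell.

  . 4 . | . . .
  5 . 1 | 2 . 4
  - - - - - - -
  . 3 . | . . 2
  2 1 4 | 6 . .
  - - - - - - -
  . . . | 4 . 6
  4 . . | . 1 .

Step 1. [r2c5∈{3,6}] across row 2, 3 lands solely at r2c5, so r2c5=3.
Step 2. [r3c3∈{5,6}] in box 3, 5 fits only at r3c3. So r3c3=5.
Step 3. [r1c3∈{2,3,6}] in row 1, 2 fits only at r1c3. So r1c3=2.
Step 4. [r4c5∈{5}] only 5 remains possible at r4c5. So r4c5=5.
Step 5. [r6c4∈{3,5}] col 4 places 3 nowhere but r6c4, so r6c4=3.
Step 6. [r6c2∈{2,5,6}] 2 has one home in row 6: r6c2, so r6c2=2.
Step 7. [r1c1∈{3,6}] in row 1, 3 fits only at r1c1, so r1c1=3.
Step 8. [r1c6∈{1,5}] col 6 places 1 nowhere but r1c6 ⇒ r1c6=1.
Step 9. [r5c3∈{3}] r5c3's peers cover all but 3, so r5c3=3.
Step 10. [r3c1∈{6}] r3c1 has the single candidate 6. So r3c1=6.
Step 11. [r3c5∈{4}] r3c5's peers cover all but 4 ⇒ r3c5=4.
Step 12. [r3c4∈{1}] r3c4 has the single candidate 1 ⇒ r3c4=1.
Step 13. [r5c5∈{2}] r5c5 is down to just 2, so r5c5=2.
Step 14. [r1c4∈{5}] only 5 remains possible at r1c4. So r1c4=5.
Step 15. [r4c6∈{3}] nothing but 3 survives at r4c6 ⇒ r4c6=3.
Step 16. [r6c6∈{5}] r6c6 is down to just 5, so r6c6=5.
Step 17. [r5c1∈{1}] r5c1 is down to just 1. So r5c1=1.
Step 18. [r6c3∈{6}] only 6 remains possible at r6c3, so r6c3=6.
Step 19. [r1c5∈{6}] r1c5 is down to just 6, so r1c5=6.
Step 20. [r5c2∈{5}] only 5 remains possible at r5c2, so r5c2=5.
Step 21. [r2c2∈{6}] r2c2's peers cover all but 6, so r2c2=6.

Answer: 3 4 2 5 6 1 / 5 6 1 2 3 4 / 6 3 5 1 4 2 / 2 1 4 6 5 3 / 1 5 3 4 2 6 / 4 2 6 3 1 5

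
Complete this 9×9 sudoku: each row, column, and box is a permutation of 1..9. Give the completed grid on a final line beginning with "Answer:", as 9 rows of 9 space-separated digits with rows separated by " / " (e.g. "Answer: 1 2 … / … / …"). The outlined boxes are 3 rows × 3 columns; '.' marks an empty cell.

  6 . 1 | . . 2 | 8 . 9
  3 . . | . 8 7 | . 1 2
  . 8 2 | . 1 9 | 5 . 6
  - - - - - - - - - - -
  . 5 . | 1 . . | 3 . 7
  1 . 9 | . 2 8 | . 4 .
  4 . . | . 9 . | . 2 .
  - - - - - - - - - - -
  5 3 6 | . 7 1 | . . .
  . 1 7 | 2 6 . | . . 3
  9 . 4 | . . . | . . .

Step 1. [r5c4∈{3,5,6,7}] r5c4 is the only open cell in row 5 admitting 3 ⇒ r5c4=3.
Step 2. [r1c5∈{3,4,5}] 3 has one home in box 2: r1c5 ⇒ r1c5=3.
Step 3. [r9c5∈{5}] only 5 remains possible at r9c5 ⇒ r9c5=5.
Step 4. [r4c8∈{6,8,9}] in row 4, 9 fits only at r4c8 ⇒ r4c8=9.
Step 5. [r6c9∈{1,5,8}] r6c9 is the only open cell in box 6 admitting 8, so r6c9=8.
Step 6. [r9c7∈{1,2,6,7}] across col 7, 7 lands solely at r9c7, so r9c7=7.
Step 7. [r2c7∈{4}] r2c7 is down to just 4 ⇒ r2c7=4.
Step 8. [r5c2∈{6,7}] across row 5, 7 lands solely at r5c2. So r5c2=7.
Step 9. [r4c6∈{4,6}] row 4 places 6 nowhere but r4c6. So r4c6=6.
Step 10. [r1c4∈{4,5}] r1c4 is the only open cell in row 1 admitting 5. So r1c4=5.
Step 11. [r7c4∈{4,8,9}] col 4 places 9 nowhere but r7c4, so r7c4=9.
Step 12. [r8c1∈{8}] nothing but 8 survives at r8c1, so r8c1=8.
Step 13. [r5c7∈{6}] nothing but 6 survives at r5c7. So r5c7=6.
Step 14. [r9c8∈{6,8}] 6 has one home in row 9: r9c8 ⇒ r9c8=6.
Step 15. [r3c1∈{7}] r3c1's peers cover all but 7. So r3c1=7.
Step 16. [r8c8∈{5}] r8c8 has the single candidate 5 ⇒ r8c8=5.
Step 17. [r5c9∈{5}] r5c9 has the single candidate 5. So r5c9=5.
Step 18. [r4c3∈{8}] r4c3 has the single candidate 8, so r4c3=8.
Step 19. [r6c6∈{5}] nothing but 5 survives at r6c6. So r6c6=5.
Step 20. [r6c3∈{3}] only 3 remains possible at r6c3. So r6c3=3.
Step 21. [r3c8∈{3}] r3c8's peers cover all but 3. So r3c8=3.
Step 22. [r9c4∈{8}] r9c4's peers cover all but 8. So r9c4=8.
Step 23. [r6c7∈{1}] r6c7 has the single candidate 1. So r6c7=1.
Step 24. [r2c2∈{9}] nothing but 9 survives at r2c2. So r2c2=9.
Step 25. [r3c4∈{4}] nothing but 4 survives at r3c4 ⇒ r3c4=4.
Step 26. [r7c8∈{8}] nothing but 8 survives at r7c8, so r7c8=8.
Step 27. [r9c9∈{1}] r9c9's peers cover all but 1 ⇒ r9c9=1.
Step 28. [r8c7∈{9}] r8c7's peers cover all but 9 ⇒ r8c7=9.
Step 29. [r7c7∈{2}] only 2 remains possible at r7c7, so r7c7=2.
Step 30. [r2c4∈{6}] r2c4 has the single candidate 6 ⇒ r2c4=6.
Step 31. [r1c8∈{7}] r1c8's peers cover all but 7, so r1c8=7.
Step 32. [r1c2∈{4}] r1c2's peers cover all but 4. So r1c2=4.
Step 33. [r6c4∈{7}] r6c4 has the single candidate 7 ⇒ r6c4=7.
Step 34. [r6c2∈{6}] r6c2's peers cover all but 6, so r6c2=6.
Step 35. [r4c1∈{2}] only 2 remains possible at r4c1, so r4c1=2.
Step 36. [r8c6∈{4}] only 4 remains possible at r8c6. So r8c6=4.
Step 37. [r9c6∈{3}] nothing but 3 survives at r9c6, so r9c6=3.
Step 38. [r2c3∈{5}] r2c3 is down to just 5. So r2c3=5.
Step 39. [r7c9∈{4}] r7c9's peers cover all but 4, so r7c9=4.
Step 40. [r9c2∈{2}] r9c2 has the single candidate 2, so r9c2=2.
Step 41. [r4c5∈{4}] r4c5 is down to just 4 ⇒ r4c5=4.

Answer: 6 4 1 5 3 2 8 7 9 / 3 9 5 6 8 7 4 1 2 / 7 8 2 4 1 9 5 3 6 / 2 5 8 1 4 6 3 9 7 / 1 7 9 3 2 8 6 4 5 / 4 6 3 7 9 5 1 2 8 / 5 3 6 9 7 1 2 8 4 / 8 1 7 2 6 4 9 5 3 / 9 2 4 8 5 3 7 6 1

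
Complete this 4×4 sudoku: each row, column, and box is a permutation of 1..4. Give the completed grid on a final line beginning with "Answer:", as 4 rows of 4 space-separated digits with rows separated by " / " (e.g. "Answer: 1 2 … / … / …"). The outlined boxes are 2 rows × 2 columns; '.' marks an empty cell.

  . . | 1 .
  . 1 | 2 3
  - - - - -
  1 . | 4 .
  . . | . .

Step 1. [r3c2∈{2,3}] r3c2 is the only open cell in row 3 admitting 3. So r3c2=3.
Step 2. [r2c1∈{4}] nothing but 4 survives at r2c1 ⇒ r2c1=4.
Step 3. [r4c1∈{2}] r4c1 has the single candidate 2 ⇒ r4c1=2.
Step 4. [r1c1∈{3}] only 3 remains possible at r1c1. So r1c1=3.
Step 5. [r3c4∈{2}] r3c4 has the single candidate 2 ⇒ r3c4=2.
Step 6. [r1c2∈{2}] only 2 remains possible at r1c2. So r1c2=2.
Step 7. [r1c4∈{4}] nothing but 4 survives at r1c4. So r1c4=4.
Step 8. [r4c4∈{1}] r4c4's peers cover all but 1 ⇒ r4c4=1.
Step 9. [r4c3∈{3}] r4c3 is down to just 3, so r4c3=3.
Step 10. [r4c2∈{4}] r4c2 is down to just 4 ⇒ r4c2=4.

Answer: 3 2 1 4 / 4 1 2 3 / 1 3 4 2 / 2 4 3 1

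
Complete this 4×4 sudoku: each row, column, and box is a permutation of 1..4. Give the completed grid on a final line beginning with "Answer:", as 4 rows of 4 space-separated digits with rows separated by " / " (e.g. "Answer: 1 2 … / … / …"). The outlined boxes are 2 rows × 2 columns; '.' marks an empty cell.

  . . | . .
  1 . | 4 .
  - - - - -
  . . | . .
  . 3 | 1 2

Step 1. [r1c1∈{2,3,4}] r1c1 is the only open cell in col 1 admitting 3. So r1c1=3.
Step 2. [r3c4∈{3,4}] r3c4 is the only open cell in col 4 admitting 4 ⇒ r3c4=4.
Step 3. [r2c2∈{2}] r2c2 has the single candidate 2 ⇒ r2c2=2.
Step 4. [r3c3∈{3}] r3c3 is down to just 3, so r3c3=3.
Step 5. [r1c3∈{2}] r1c3 has the single candidate 2, so r1c3=2.
Step 6. [r4c1∈{4}] r4c1 has the single candidate 4 ⇒ r4c1=4.
Step 7. [r1c2∈{4}] r1c2 has the single candidate 4, so r1c2=4.
Step 8. [r1c4∈{1}] nothing but 1 survives at r1c4. So r1c4=1.
Step 9. [r3c1∈{2}] r3c1's peers cover all but 2. So r3c1=2.
Step 10. [r2c4∈{3}] nothing but 3 survives at r2c4, so r2c4=3.
Step 11. [r3c2∈{1}] r3c2 is down to just 1. So r3c2=1.

Answer: 3 4 2 1 / 1 2 4 3 / 2 1 3 4 / 4 3 1 2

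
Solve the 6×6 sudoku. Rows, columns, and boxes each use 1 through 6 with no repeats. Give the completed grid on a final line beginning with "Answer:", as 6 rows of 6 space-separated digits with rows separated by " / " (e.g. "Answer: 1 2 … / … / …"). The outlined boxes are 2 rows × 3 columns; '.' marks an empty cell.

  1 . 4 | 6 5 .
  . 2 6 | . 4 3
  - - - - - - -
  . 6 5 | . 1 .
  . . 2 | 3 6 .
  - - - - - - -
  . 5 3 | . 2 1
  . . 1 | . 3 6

Step 1. [r4c1∈{4}] nothing but 4 survives at r4c1. So r4c1=4.
Step 2. [r5c4∈{4}] r5c4 is down to just 4. So r5c4=4.
Step 3. [r1c6∈{2}] only 2 remains possible at r1c6, so r1c6=2.
Step 4. [r4c2∈{1}] nothing but 1 survives at r4c2 ⇒ r4c2=1.
Step 5. [r2c4∈{1}] nothing but 1 survives at r2c4, so r2c4=1.
Step 6. [r6c1∈{2}] r6c1 is down to just 2, so r6c1=2.
Step 7. [r3c6∈{4}] nothing but 4 survives at r3c6. So r3c6=4.
Step 8. [r6c4∈{5}] nothing but 5 survives at r6c4 ⇒ r6c4=5.
Step 9. [r6c2∈{4}] r6c2 is down to just 4. So r6c2=4.
Step 10. [r1c2∈{3}] r1c2's peers cover all but 3 ⇒ r1c2=3.
Step 11. [r4c6∈{5}] r4c6's peers cover all but 5 ⇒ r4c6=5.
Step 12. [r3c1∈{3}] nothing but 3 survives at r3c1. So r3c1=3.
Step 13. [r5c1∈{6}] r5c1 has the single candidate 6, so r5c1=6.
Step 14. [r2c1∈{5}] only 5 remains possible at r2c1, so r2c1=5.
Step 15. [r3c4∈{2}] r3c4 is down to just 2 ⇒ r3c4=2.

Answer: 1 3 4 6 5 2 / 5 2 6 1 4 3 / 3 6 5 2 1 4 / 4 1 2 3 6 5 / 6 5 3 4 2 1 / 2 4 1 5 3 6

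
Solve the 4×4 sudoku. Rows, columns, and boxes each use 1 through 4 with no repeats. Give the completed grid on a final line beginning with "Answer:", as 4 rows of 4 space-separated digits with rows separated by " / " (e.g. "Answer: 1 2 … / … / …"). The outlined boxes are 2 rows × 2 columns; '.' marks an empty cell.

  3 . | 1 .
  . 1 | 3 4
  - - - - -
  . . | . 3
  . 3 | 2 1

Step 1. [r1c2∈{2,4}] r1c2 is the only open cell in row 1 admitting 4 ⇒ r1c2=4.
Step 2. [r3c1∈{1,2,4}] row 3 places 1 nowhere but r3c1 ⇒ r3c1=1.
Step 3. [r3c3∈{4}] r3c3 is down to just 4 ⇒ r3c3=4.
Step 4. [r2c1∈{2}] r2c1's peers cover all but 2 ⇒ r2c1=2.
Step 5. [r3c2∈{2}] r3c2's peers cover all but 2. So r3c2=2.
Step 6. [r4c1∈{4}] r4c1's peers cover all but 4, so r4c1=4.
Step 7. [r1c4∈{2}] only 2 remains possible at r1c4. So r1c4=2.

Answer: 3 4 1 2 / 2 1 3 4 / 1 2 4 3 / 4 3 2 1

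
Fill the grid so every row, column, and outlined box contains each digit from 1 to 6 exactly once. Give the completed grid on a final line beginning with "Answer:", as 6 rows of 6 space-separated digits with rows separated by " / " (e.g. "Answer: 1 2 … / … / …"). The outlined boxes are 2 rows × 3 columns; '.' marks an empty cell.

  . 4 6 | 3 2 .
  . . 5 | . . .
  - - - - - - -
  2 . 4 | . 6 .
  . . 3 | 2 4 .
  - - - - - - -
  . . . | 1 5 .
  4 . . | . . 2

Step 1. [r6c2∈{1,3,5,6}] r6c2 is the only open cell in row 6 admitting 5. So r6c2=5.
Step 2. [r1c1∈{1}] r1c1's peers cover all but 1. So r1c1=1.
Step 3. [r5c6∈{3,4,6}] 4 has one home in row 5: r5c6, so r5c6=4.
Step 4. [r2c2∈{2,3}] row 2 places 2 nowhere but r2c2. So r2c2=2.
Step 5. [r3c4∈{5}] only 5 remains possible at r3c4 ⇒ r3c4=5.
Step 6. [r4c6∈{1}] r4c6 has the single candidate 1. So r4c6=1.
Step 7. [r5c2∈{3,6}] in col 2, 3 fits only at r5c2, so r5c2=3.
Step 8. [r6c4∈{6}] r6c4 is down to just 6 ⇒ r6c4=6.
Step 9. [r4c1∈{5,6}] in row 4, 5 fits only at r4c1. So r4c1=5.
Step 10. [r5c1∈{6}] nothing but 6 survives at r5c1, so r5c1=6.
Step 11. [r2c5∈{1}] only 1 remains possible at r2c5 ⇒ r2c5=1.
Step 12. [r2c4∈{4}] r2c4 has the single candidate 4. So r2c4=4.
Step 13. [r3c2∈{1}] nothing but 1 survives at r3c2. So r3c2=1.
Step 14. [r2c6∈{6}] nothing but 6 survives at r2c6. So r2c6=6.
Step 15. [r4c2∈{6}] r4c2 is down to just 6 ⇒ r4c2=6.
Step 16. [r1c6∈{5}] nothing but 5 survives at r1c6. So r1c6=5.
Step 17. [r3c6∈{3}] r3c6 has the single candidate 3. So r3c6=3.
Step 18. [r6c5∈{3}] r6c5 has the single candidate 3, so r6c5=3.
Step 19. [r2c1∈{3}] r2c1's peers cover all but 3. So r2c1=3.
Step 20. [r5c3∈{2}] only 2 remains possible at r5c3. So r5c3=2.
Step 21. [r6c3∈{1}] r6c3's peers cover all but 1 ⇒ r6c3=1.

Answer: 1 4 6 3 2 5 / 3 2 5 4 1 6 / 2 1 4 5 6 3 / 5 6 3 2 4 1 / 6 3 2 1 5 4 / 4 5 1 6 3 2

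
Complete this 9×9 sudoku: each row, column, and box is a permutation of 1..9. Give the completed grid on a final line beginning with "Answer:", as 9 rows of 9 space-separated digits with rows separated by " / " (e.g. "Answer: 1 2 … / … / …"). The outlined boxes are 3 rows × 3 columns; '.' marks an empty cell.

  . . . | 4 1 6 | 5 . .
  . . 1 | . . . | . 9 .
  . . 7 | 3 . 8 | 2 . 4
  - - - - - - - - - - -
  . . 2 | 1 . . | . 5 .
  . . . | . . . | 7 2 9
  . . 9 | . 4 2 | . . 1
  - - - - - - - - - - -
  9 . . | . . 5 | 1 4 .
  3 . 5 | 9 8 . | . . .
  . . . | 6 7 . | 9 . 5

Step 1. [r8c7∈{6}] only 6 remains possible at r8c7, so r8c7=6.
Step 2. [r5c6∈{3}] r5c6 has the single candidate 3. So r5c6=3.
Step 3. [r1c3∈{3,8}] col 3 places 3 nowhere but r1c3 ⇒ r1c3=3.
Step 4. [r4c7∈{3,4,8}] in col 7, 4 fits only at r4c7 ⇒ r4c7=4.
Step 5. [r8c8∈{7}] r8c8's peers cover all but 7, so r8c8=7.
Step 6. [r1c8∈{8}] r1c8 has the single candidate 8, so r1c8=8.
Step 7. [r6c7∈{3,8}] in col 7, 8 fits only at r6c7, so r6c7=8.
Step 8. [r7c2∈{2,6,7,8}] 7 has one home in row 7: r7c2 ⇒ r7c2=7.
Step 9. [r1c1∈{2}] r1c1 is down to just 2. So r1c1=2.
Step 10. [r5c4∈{5,8}] col 4 places 8 nowhere but r5c4. So r5c4=8.
Step 11. [r9c2∈{1,2,4,8}] 2 has one home in row 9: r9c2 ⇒ r9c2=2.
Step 12. [r7c4∈{2}] r7c4 is down to just 2, so r7c4=2.
Step 13. [r3c5∈{5,9}] box 2 places 9 nowhere but r3c5 ⇒ r3c5=9.
Step 14. [r4c5∈{6}] r4c5 is down to just 6, so r4c5=6.
Step 15. [r2c9∈{3,6,7}] col 9 places 6 nowhere but r2c9 ⇒ r2c9=6.
Step 16. [r5c5∈{5}] nothing but 5 survives at r5c5. So r5c5=5.
Step 17. [r6c8∈{3,6}] col 8 places 6 nowhere but r6c8 ⇒ r6c8=6.
Step 18. [r6c4∈{7}] r6c4 has the single candidate 7 ⇒ r6c4=7.
Step 19. [r6c1∈{5}] only 5 remains possible at r6c1. So r6c1=5.
Step 20. [r7c3∈{6,8}] across row 7, 6 lands solely at r7c3, so r7c3=6.
Step 21. [r5c3∈{4}] only 4 remains possible at r5c3 ⇒ r5c3=4.
Step 22. [r3c1∈{6}] r3c1's peers cover all but 6. So r3c1=6.
Step 23. [r5c1∈{1}] r5c1's peers cover all but 1, so r5c1=1.
Step 24. [r8c2∈{1,4}] across col 2, 1 lands solely at r8c2. So r8c2=1.
Step 25. [r9c1∈{4,8}] box 7 places 4 nowhere but r9c1 ⇒ r9c1=4.
Step 26. [r2c2∈{4,5,8}] row 2 places 4 nowhere but r2c2 ⇒ r2c2=4.
Step 27. [r4c9∈{3}] only 3 remains possible at r4c9 ⇒ r4c9=3.
Step 28. [r4c2∈{8}] nothing but 8 survives at r4c2. So r4c2=8.
Step 29. [r6c2∈{3}] nothing but 3 survives at r6c2, so r6c2=3.
Step 30. [r9c3∈{8}] r9c3 has the single candidate 8. So r9c3=8.
Step 31. [r4c6∈{9}] nothing but 9 survives at r4c6, so r4c6=9.
Step 32. [r3c2∈{5}] nothing but 5 survives at r3c2 ⇒ r3c2=5.
Step 33. [r4c1∈{7}] only 7 remains possible at r4c1 ⇒ r4c1=7.
Step 34. [r9c6∈{1}] r9c6's peers cover all but 1. So r9c6=1.
Step 35. [r9c8∈{3}] r9c8 is down to just 3. So r9c8=3.
Step 36. [r1c2∈{9}] nothing but 9 survives at r1c2. So r1c2=9.
Step 37. [r5c2∈{6}] nothing but 6 survives at r5c2. So r5c2=6.
Step 38. [r2c1∈{8}] r2c1's peers cover all but 8 ⇒ r2c1=8.
Step 39. [r3c8∈{1}] r3c8 has the single candidate 1. So r3c8=1.
Step 40. [r7c9∈{8}] r7c9 has the single candidate 8, so r7c9=8.
Step 41. [r7c5∈{3}] r7c5 has the single candidate 3, so r7c5=3.
Step 42. [r8c6∈{4}] r8c6 has the single candidate 4. So r8c6=4.
Step 43. [r2c5∈{2}] r2c5's peers cover all but 2, so r2c5=2.
Step 44. [r1c9∈{7}] nothing but 7 survives at r1c9, so r1c9=7.
Step 45. [r2c4∈{5}] r2c4 has the single candidate 5, so r2c4=5.
Step 46. [r2c7∈{3}] nothing but 3 survives at r2c7 ⇒ r2c7=3.
Step 47. [r2c6∈{7}] only 7 remains possible at r2c6 ⇒ r2c6=7.
Step 48. [r8c9∈{2}] r8c9's peers cover all but 2. So r8c9=2.

Answer: 2 9 3 4 1 6 5 8 7 / 8 4 1 5 2 7 3 9 6 / 6 5 7 3 9 8 2 1 4 / 7 8 2 1 6 9 4 5 3 / 1 6 4 8 5 3 7 2 9 / 5 3 9 7 4 2 8 6 1 / 9 7 6 2 3 5 1 4 8 / 3 1 5 9 8 4 6 7 2 / 4 2 8 6 7 1 9 3 5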